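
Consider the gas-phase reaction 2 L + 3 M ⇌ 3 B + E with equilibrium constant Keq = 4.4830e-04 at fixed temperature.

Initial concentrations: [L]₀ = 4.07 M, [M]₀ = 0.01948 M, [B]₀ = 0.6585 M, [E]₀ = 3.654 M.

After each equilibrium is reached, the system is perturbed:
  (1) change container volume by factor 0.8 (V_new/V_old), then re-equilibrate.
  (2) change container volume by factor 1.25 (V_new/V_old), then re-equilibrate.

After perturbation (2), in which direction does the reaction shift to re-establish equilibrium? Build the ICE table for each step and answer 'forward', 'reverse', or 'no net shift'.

Q₀ = 8521 vs Keq = 4.4830e-04 ⇒ Q>K, reverse
Step 1:
                  L         M         B         E
  Initial      4.07   0.01948    0.6585     3.654
  Change     0.3845    0.5768   -0.5768   -0.1923
  Equil       4.455    0.5963   0.08168     3.462
  solve Keq expr → x = -0.1923; check Q = 4.4830e-04
Then change container volume by factor 0.8 (V_new/V_old).
Step 2:
                  L         M         B         E
  Initial     5.568    0.7454    0.1021     4.327
  Change  -0.004535 -0.006802  0.006802  0.002267
  Equil       5.564    0.7386    0.1089     4.329
  solve Keq expr → x = 0.002267; check Q = 4.4830e-04
Then change container volume by factor 1.25 (V_new/V_old).
Step 3:
                  L         M         B         E
  Initial     4.451    0.5909   0.08712     3.464
  Change   0.003628  0.005441 -0.005441 -0.001814
  Equil       4.455    0.5963   0.08168     3.462
  solve Keq expr → x = -0.001814; check Q = 4.4830e-04

Direction: reverse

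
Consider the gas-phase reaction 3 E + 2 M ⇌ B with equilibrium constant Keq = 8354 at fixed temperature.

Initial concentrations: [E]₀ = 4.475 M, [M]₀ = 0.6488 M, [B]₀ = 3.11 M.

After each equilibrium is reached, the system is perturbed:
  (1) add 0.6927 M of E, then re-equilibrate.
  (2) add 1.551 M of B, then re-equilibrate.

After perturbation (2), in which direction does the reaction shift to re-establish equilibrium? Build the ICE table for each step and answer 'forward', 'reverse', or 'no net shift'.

Q₀ = 0.08244 vs Keq = 8354 ⇒ Q<K, forward
Step 1:
                   E          M          B
  I            4.475     0.6488       3.11
  C          -0.9686    -0.6457     0.3229
  E            3.506   0.003087      3.433
  solve Keq expr → x = 0.3229; check Q = 8354
Then add 0.6927 M of E.
Step 2:
                   E          M          B
  I            4.199   0.003087      3.433
  C        -0.001096 -7.3046e-04 3.6523e-04
  E            4.198   0.002357      3.433
  solve Keq expr → x = 3.6523e-04; check Q = 8354
Then add 1.551 M of B.
Step 3:
                   E          M          B
  I            4.198   0.002357      4.984
  C       7.2315e-04 4.8210e-04 -2.4105e-04
  E            4.199   0.002839      4.984
  solve Keq expr → x = -2.4105e-04; check Q = 8354

Direction: reverse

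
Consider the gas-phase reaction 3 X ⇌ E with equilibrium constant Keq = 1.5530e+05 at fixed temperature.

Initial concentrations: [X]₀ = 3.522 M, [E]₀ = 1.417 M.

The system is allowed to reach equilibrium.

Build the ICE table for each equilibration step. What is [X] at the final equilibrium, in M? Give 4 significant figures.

Q₀ = 0.03243 vs Keq = 1.5530e+05 ⇒ Q<K, forward
Step 1:
                  X         E
  init        3.522     1.417
  Δ          -3.496     1.165
  eq        0.02552     2.582
  solve Keq expr → x = 1.165; check Q = 1.5530e+05

[X]_eq = 0.02552 M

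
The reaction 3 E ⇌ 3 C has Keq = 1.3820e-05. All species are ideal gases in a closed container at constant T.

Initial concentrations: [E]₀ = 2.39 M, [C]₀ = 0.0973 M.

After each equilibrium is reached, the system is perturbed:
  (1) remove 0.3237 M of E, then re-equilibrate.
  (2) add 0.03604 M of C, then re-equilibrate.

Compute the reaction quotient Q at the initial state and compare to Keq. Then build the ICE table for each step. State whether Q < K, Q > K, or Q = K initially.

Q₀ = 6.7475e-05; Q > K (proceeds reverse)

Q₀ = 6.7475e-05 vs Keq = 1.3820e-05 ⇒ Q>K, reverse
Step 1:
                   E          C
  init          2.39     0.0973
  Δ          0.03901   -0.03901
  eq           2.429    0.05829
  solve Keq expr → x = -0.013; check Q = 1.3820e-05
Then remove 0.3237 M of E.
Step 2:
                   E          C
  init         2.105    0.05829
  Δ         0.007586  -0.007586
  eq           2.113     0.0507
  solve Keq expr → x = -0.002529; check Q = 1.3820e-05
Then add 0.03604 M of C.
Step 3:
                   E          C
  init         2.113    0.08674
  Δ           0.0352    -0.0352
  eq           2.148    0.05155
  solve Keq expr → x = -0.01173; check Q = 1.3820e-05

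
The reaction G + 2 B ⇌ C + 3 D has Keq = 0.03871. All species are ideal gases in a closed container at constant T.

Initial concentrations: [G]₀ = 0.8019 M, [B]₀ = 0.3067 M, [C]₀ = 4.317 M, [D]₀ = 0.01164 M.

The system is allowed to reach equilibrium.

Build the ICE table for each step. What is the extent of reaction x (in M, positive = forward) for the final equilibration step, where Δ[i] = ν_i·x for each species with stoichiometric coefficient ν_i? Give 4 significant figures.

Q₀ = 9.0260e-05 vs Keq = 0.03871 ⇒ Q<K, forward
Step 1:
                    G           B           C           D
  init         0.8019      0.3067       4.317     0.01164
  Δ          -0.02219    -0.04439     0.02219     0.06658
  eq           0.7797      0.2623       4.339     0.07822
  solve Keq expr → x = 0.02219; check Q = 0.03871

x = 0.02219 M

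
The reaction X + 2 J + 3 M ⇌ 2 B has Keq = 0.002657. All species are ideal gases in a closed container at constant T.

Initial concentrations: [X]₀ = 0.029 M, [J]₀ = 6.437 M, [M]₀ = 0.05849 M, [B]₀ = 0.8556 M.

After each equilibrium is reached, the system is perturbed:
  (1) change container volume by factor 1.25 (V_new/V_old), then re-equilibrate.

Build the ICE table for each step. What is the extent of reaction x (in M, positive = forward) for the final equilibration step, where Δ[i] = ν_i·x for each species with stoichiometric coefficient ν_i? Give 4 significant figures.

x = -0.02173 M

Q₀ = 3045 vs Keq = 0.002657 ⇒ Q>K, reverse
Step 1:
                   X          J          M          B
  I            0.029      6.437    0.05849     0.8556
  C           0.3182     0.6365     0.9547    -0.6365
  E           0.3472      7.073      1.013     0.2191
  solve Keq expr → x = -0.3182; check Q = 0.002657
Then change container volume by factor 1.25 (V_new/V_old).
Step 2:
                   X          J          M          B
  I           0.2778      5.659     0.8106     0.1753
  C          0.02173    0.04346    0.06519   -0.04346
  E           0.2995      5.702     0.8758     0.1318
  solve Keq expr → x = -0.02173; check Q = 0.002657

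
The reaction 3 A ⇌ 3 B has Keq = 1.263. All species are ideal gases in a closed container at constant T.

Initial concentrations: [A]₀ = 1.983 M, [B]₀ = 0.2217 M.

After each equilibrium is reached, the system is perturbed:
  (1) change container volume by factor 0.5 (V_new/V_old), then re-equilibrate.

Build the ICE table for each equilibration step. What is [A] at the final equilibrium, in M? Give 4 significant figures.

[A]_eq = 2.119 M

Q₀ = 0.001397 vs Keq = 1.263 ⇒ Q<K, forward
Step 1:
                  A         B
  Initial     1.983    0.2217
  Change    -0.9235    0.9235
  Equil       1.059     1.145
  solve Keq expr → x = 0.3078; check Q = 1.263
Then change container volume by factor 0.5 (V_new/V_old).
Step 2:
                  A         B
  Initial     2.119      2.29
  Change          0         0
  Equil       2.119      2.29
  solve Keq expr → x = 0; check Q = 1.263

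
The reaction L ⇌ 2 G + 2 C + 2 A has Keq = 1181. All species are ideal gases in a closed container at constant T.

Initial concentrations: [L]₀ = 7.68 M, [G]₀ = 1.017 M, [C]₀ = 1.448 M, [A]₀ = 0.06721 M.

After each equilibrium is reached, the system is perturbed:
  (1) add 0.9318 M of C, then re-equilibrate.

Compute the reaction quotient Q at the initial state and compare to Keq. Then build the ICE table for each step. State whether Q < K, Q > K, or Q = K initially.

Q₀ = 0.001276; Q < K (proceeds forward)

Q₀ = 0.001276 vs Keq = 1181 ⇒ Q<K, forward
Step 1:
                    L           G           C           A
  init           7.68       1.017       1.448     0.06721
  Δ            -1.783       3.565       3.565       3.565
  eq            5.897       4.582       5.013       3.633
  solve Keq expr → x = 1.783; check Q = 1181
Then add 0.9318 M of C.
Step 2:
                    L           G           C           A
  init          5.897       4.582       5.945       3.633
  Δ             0.118      -0.236      -0.236      -0.236
  eq            6.015       4.346       5.709       3.397
  solve Keq expr → x = -0.118; check Q = 1181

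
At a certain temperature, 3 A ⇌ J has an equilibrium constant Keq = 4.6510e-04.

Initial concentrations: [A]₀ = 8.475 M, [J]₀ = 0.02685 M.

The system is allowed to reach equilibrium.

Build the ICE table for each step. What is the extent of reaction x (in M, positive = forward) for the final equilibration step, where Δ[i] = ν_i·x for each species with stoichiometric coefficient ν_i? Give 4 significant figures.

x = 0.2002 M

Q₀ = 4.4109e-05 vs Keq = 4.6510e-04 ⇒ Q<K, forward
Step 1:
                    A           J
  Initial       8.475     0.02685
  Change      -0.6007      0.2002
  Equil         7.874      0.2271
  solve Keq expr → x = 0.2002; check Q = 4.6510e-04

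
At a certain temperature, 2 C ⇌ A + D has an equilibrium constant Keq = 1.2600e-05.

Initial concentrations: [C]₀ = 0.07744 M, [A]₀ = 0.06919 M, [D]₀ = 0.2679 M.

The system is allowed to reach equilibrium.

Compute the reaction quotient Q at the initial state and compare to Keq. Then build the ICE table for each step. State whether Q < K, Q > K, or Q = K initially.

Q₀ = 3.091 vs Keq = 1.2600e-05 ⇒ Q>K, reverse
Step 1:
                    C           A           D
  I           0.07744     0.06919      0.2679
  C            0.1384    -0.06919    -0.06919
  E            0.2158  2.9533e-06      0.1987
  solve Keq expr → x = -0.06919; check Q = 1.2600e-05

Q₀ = 3.091; Q > K (proceeds reverse)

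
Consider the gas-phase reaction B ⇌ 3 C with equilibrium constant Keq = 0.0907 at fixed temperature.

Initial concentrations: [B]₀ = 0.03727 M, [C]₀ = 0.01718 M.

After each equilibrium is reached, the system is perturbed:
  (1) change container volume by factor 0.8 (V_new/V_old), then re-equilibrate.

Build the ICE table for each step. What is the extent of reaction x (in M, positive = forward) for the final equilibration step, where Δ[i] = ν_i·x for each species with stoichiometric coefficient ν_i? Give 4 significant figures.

x = -0.003061 M

Q₀ = 1.3605e-04 vs Keq = 0.0907 ⇒ Q<K, forward
Step 1:
                  B         C
  I         0.03727   0.01718
  C        -0.02692   0.08075
  E         0.01035   0.09793
  solve Keq expr → x = 0.02692; check Q = 0.0907
Then change container volume by factor 0.8 (V_new/V_old).
Step 2:
                  B         C
  I         0.01294    0.1224
  C        0.003061 -0.009184
  E           0.016    0.1132
  solve Keq expr → x = -0.003061; check Q = 0.0907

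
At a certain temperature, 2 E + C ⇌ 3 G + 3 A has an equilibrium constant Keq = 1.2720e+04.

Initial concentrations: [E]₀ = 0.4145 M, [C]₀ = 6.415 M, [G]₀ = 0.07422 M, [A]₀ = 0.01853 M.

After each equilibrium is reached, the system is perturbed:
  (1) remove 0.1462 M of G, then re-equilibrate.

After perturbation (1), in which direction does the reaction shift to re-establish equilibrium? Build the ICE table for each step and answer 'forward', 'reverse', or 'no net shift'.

Q₀ = 2.3602e-09 vs Keq = 1.2720e+04 ⇒ Q<K, forward
Step 1:
                  E         C         G         A
  Initial    0.4145     6.415   0.07422   0.01853
  Change    -0.4134   -0.2067    0.6202    0.6202
  Equil    0.001051     6.208    0.6944    0.6387
  solve Keq expr → x = 0.2067; check Q = 1.2720e+04
Then remove 0.1462 M of G.
Step 2:
                  E         C         G         A
  Initial  0.001051     6.208    0.5482    0.6387
  Change  -3.1204e-04 -1.5602e-04 4.6805e-04 4.6805e-04
  Equil   7.3903e-04     6.208    0.5487    0.6392
  solve Keq expr → x = 1.5602e-04; check Q = 1.2720e+04

Direction: forward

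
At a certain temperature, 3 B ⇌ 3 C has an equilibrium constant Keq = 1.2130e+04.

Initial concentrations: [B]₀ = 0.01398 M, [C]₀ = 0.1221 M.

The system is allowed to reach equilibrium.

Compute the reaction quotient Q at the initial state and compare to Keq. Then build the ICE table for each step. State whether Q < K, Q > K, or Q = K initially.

Q₀ = 666.2 vs Keq = 1.2130e+04 ⇒ Q<K, forward
Step 1:
                    B           C
  I           0.01398      0.1221
  C         -0.008304    0.008304
  E          0.005676      0.1304
  solve Keq expr → x = 0.002768; check Q = 1.2130e+04

Q₀ = 666.2; Q < K (proceeds forward)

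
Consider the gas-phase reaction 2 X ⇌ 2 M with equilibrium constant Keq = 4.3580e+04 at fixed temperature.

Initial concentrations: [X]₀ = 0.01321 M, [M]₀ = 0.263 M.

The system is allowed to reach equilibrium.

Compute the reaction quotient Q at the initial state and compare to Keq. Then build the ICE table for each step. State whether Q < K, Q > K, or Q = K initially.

Q₀ = 396.4 vs Keq = 4.3580e+04 ⇒ Q<K, forward
Step 1:
                  X         M
  Initial   0.01321     0.263
  Change   -0.01189   0.01189
  Equil    0.001317    0.2749
  solve Keq expr → x = 0.005947; check Q = 4.3580e+04

Q₀ = 396.4; Q < K (proceeds forward)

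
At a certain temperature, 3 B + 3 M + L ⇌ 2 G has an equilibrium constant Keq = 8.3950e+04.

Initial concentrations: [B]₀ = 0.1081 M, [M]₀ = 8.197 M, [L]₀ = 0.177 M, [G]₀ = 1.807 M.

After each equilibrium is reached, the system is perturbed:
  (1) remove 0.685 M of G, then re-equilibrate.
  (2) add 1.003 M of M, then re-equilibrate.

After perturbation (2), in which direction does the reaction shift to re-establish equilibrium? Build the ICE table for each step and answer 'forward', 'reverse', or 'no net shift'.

Direction: forward

Q₀ = 26.52 vs Keq = 8.3950e+04 ⇒ Q<K, forward
Step 1:
                   B          M          L          G
  I           0.1081      8.197      0.177      1.807
  C         -0.09992   -0.09992   -0.03331    0.06661
  E         0.008184      8.097     0.1437      1.874
  solve Keq expr → x = 0.03331; check Q = 8.3950e+04
Then remove 0.685 M of G.
Step 2:
                   B          M          L          G
  I         0.008184      8.097     0.1437      1.189
  C        -0.002125  -0.002125 -7.0844e-04   0.001417
  E         0.006059      8.095      0.143       1.19
  solve Keq expr → x = 7.0844e-04; check Q = 8.3950e+04
Then add 1.003 M of M.
Step 3:
                   B          M          L          G
  I         0.006059      9.098      0.143       1.19
  C       -6.6344e-04 -6.6344e-04 -2.2115e-04 4.4229e-04
  E         0.005395      9.097     0.1428       1.19
  solve Keq expr → x = 2.2115e-04; check Q = 8.3950e+04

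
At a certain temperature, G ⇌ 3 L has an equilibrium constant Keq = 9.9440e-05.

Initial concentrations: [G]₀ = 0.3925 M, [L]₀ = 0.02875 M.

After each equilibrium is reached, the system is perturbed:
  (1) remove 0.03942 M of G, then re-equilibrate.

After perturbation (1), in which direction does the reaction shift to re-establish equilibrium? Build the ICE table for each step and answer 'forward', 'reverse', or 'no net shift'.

Q₀ = 6.0544e-05 vs Keq = 9.9440e-05 ⇒ Q<K, forward
Step 1:
                    G           L
  Initial      0.3925     0.02875
  Change    -0.001707    0.005122
  Equil        0.3908     0.03387
  solve Keq expr → x = 0.001707; check Q = 9.9440e-05
Then remove 0.03942 M of G.
Step 2:
                    G           L
  Initial      0.3514     0.03387
  Change   3.8914e-04   -0.001167
  Equil        0.3518      0.0327
  solve Keq expr → x = -3.8914e-04; check Q = 9.9440e-05

Direction: reverse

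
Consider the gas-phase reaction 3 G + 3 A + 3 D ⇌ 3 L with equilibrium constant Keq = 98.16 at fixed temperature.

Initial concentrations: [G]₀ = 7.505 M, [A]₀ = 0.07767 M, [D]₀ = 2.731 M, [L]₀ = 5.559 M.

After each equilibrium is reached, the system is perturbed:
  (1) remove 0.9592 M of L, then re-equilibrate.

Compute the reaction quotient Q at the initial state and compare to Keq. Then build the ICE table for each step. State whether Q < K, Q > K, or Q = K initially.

Q₀ = 42.58; Q < K (proceeds forward)

Q₀ = 42.58 vs Keq = 98.16 ⇒ Q<K, forward
Step 1:
                    G           A           D           L
  Initial       7.505     0.07767       2.731       5.559
  Change     -0.01814    -0.01814    -0.01814     0.01814
  Equil         7.487     0.05953       2.713       5.577
  solve Keq expr → x = 0.006048; check Q = 98.16
Then remove 0.9592 M of L.
Step 2:
                    G           A           D           L
  Initial       7.487     0.05953       2.713       4.618
  Change    -0.009886   -0.009886   -0.009886    0.009886
  Equil         7.477     0.04964       2.703       4.628
  solve Keq expr → x = 0.003295; check Q = 98.16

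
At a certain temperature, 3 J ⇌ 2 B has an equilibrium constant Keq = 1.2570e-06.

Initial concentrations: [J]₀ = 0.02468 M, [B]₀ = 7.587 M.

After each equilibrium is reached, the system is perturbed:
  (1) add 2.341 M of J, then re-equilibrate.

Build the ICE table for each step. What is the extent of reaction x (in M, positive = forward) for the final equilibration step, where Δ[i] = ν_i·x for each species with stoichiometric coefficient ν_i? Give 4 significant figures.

x = 0.006896 M

Q₀ = 3.8292e+06 vs Keq = 1.2570e-06 ⇒ Q>K, reverse
Step 1:
                    J           B
  I           0.02468       7.587
  C             11.32      -7.544
  E             11.34     0.04282
  solve Keq expr → x = -3.772; check Q = 1.2570e-06
Then add 2.341 M of J.
Step 2:
                    J           B
  I             13.68     0.04282
  C          -0.02069     0.01379
  E             13.66     0.05661
  solve Keq expr → x = 0.006896; check Q = 1.2570e-06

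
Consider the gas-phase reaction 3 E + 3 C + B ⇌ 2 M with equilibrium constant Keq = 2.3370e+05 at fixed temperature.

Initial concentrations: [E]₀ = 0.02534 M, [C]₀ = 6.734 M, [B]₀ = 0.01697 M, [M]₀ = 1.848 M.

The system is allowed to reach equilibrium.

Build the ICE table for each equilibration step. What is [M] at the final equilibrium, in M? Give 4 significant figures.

[M]_eq = 1.855 M

Q₀ = 4.0503e+04 vs Keq = 2.3370e+05 ⇒ Q<K, forward
Step 1:
                    E           C           B           M
  I           0.02534       6.734     0.01697       1.848
  C          -0.01007    -0.01007   -0.003358    0.006716
  E           0.01527       6.724     0.01361       1.855
  solve Keq expr → x = 0.003358; check Q = 2.3370e+05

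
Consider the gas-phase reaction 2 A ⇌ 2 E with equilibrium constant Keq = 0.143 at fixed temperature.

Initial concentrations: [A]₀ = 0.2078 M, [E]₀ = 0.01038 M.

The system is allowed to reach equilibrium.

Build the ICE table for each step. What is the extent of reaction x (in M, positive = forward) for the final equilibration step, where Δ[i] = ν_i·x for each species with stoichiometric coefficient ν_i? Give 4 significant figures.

Q₀ = 0.002495 vs Keq = 0.143 ⇒ Q<K, forward
Step 1:
                    A           E
  I            0.2078     0.01038
  C          -0.04949     0.04949
  E            0.1583     0.05987
  solve Keq expr → x = 0.02474; check Q = 0.143

x = 0.02474 M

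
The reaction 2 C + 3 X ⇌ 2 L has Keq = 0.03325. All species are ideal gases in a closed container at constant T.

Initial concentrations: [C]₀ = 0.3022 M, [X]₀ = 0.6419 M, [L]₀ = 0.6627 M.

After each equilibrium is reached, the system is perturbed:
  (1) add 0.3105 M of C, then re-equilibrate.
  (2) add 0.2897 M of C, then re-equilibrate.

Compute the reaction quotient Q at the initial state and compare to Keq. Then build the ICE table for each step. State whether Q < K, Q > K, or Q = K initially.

Q₀ = 18.18; Q > K (proceeds reverse)

Q₀ = 18.18 vs Keq = 0.03325 ⇒ Q>K, reverse
Step 1:
                  C         X         L
  Initial    0.3022    0.6419    0.6627
  Change     0.4533      0.68   -0.4533
  Equil      0.7555     1.322    0.2094
  solve Keq expr → x = -0.2267; check Q = 0.03325
Then add 0.3105 M of C.
Step 2:
                  C         X         L
  Initial     1.066     1.322    0.2094
  Change   -0.04917  -0.07375   0.04917
  Equil       1.017     1.248    0.2585
  solve Keq expr → x = 0.02458; check Q = 0.03325
Then add 0.2897 M of C.
Step 3:
                  C         X         L
  Initial     1.307     1.248    0.2585
  Change    -0.0403  -0.06046    0.0403
  Equil       1.266     1.188    0.2989
  solve Keq expr → x = 0.02015; check Q = 0.03325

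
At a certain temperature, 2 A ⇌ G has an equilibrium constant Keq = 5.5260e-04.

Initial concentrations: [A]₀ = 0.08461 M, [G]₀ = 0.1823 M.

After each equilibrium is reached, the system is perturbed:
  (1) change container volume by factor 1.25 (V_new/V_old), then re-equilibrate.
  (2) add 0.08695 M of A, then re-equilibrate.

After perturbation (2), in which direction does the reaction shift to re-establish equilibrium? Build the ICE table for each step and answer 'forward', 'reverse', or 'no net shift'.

Direction: forward

Q₀ = 25.46 vs Keq = 5.5260e-04 ⇒ Q>K, reverse
Step 1:
                   A          G
  I          0.08461     0.1823
  C           0.3644    -0.1822
  E            0.449 1.1140e-04
  solve Keq expr → x = -0.1822; check Q = 5.5260e-04
Then change container volume by factor 1.25 (V_new/V_old).
Step 2:
                   A          G
  I           0.3592 8.9119e-05
  C       3.5619e-05 -1.7810e-05
  E           0.3592 7.1309e-05
  solve Keq expr → x = -1.7810e-05; check Q = 5.5260e-04
Then add 0.08695 M of A.
Step 3:
                   A          G
  I           0.4462 7.1309e-05
  C       -7.7320e-05 3.8660e-05
  E           0.4461 1.0997e-04
  solve Keq expr → x = 3.8660e-05; check Q = 5.5260e-04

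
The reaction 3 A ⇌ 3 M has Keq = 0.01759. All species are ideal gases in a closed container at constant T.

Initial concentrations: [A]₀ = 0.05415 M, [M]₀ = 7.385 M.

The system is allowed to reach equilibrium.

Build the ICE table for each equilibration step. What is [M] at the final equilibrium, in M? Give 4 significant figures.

[M]_eq = 1.535 M

Q₀ = 2.5366e+06 vs Keq = 0.01759 ⇒ Q>K, reverse
Step 1:
                    A           M
  Initial     0.05415       7.385
  Change         5.85       -5.85
  Equil         5.904       1.535
  solve Keq expr → x = -1.95; check Q = 0.01759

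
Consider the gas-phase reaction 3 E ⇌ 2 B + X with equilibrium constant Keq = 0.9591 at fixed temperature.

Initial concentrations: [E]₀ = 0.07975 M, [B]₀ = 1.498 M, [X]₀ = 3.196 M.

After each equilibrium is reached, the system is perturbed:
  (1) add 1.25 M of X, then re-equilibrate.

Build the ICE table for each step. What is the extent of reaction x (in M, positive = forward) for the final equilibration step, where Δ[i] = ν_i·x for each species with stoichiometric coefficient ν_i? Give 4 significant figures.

x = -0.0281 M

Q₀ = 1.4140e+04 vs Keq = 0.9591 ⇒ Q>K, reverse
Step 1:
                    E           B           X
  Initial     0.07975       1.498       3.196
  Change        1.111     -0.7408     -0.3704
  Equil         1.191      0.7572       2.826
  solve Keq expr → x = -0.3704; check Q = 0.9591
Then add 1.25 M of X.
Step 2:
                    E           B           X
  Initial       1.191      0.7572       4.076
  Change      0.08429    -0.05619     -0.0281
  Equil         1.275       0.701       4.048
  solve Keq expr → x = -0.0281; check Q = 0.9591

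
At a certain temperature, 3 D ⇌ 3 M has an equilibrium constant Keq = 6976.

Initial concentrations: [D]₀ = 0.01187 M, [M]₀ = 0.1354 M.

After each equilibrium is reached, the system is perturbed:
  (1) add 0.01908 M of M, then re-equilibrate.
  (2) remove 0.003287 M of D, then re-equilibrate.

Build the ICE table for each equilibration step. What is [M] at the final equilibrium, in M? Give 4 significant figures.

Q₀ = 1484 vs Keq = 6976 ⇒ Q<K, forward
Step 1:
                    D           M
  init        0.01187      0.1354
  Δ         -0.004546    0.004546
  eq         0.007324      0.1399
  solve Keq expr → x = 0.001515; check Q = 6976
Then add 0.01908 M of M.
Step 2:
                    D           M
  init       0.007324       0.159
  Δ        9.4890e-04 -9.4890e-04
  eq         0.008273      0.1581
  solve Keq expr → x = -3.1630e-04; check Q = 6976
Then remove 0.003287 M of D.
Step 3:
                    D           M
  init       0.004986      0.1581
  Δ          0.003124   -0.003124
  eq          0.00811       0.155
  solve Keq expr → x = -0.001041; check Q = 6976

[M]_eq = 0.155 M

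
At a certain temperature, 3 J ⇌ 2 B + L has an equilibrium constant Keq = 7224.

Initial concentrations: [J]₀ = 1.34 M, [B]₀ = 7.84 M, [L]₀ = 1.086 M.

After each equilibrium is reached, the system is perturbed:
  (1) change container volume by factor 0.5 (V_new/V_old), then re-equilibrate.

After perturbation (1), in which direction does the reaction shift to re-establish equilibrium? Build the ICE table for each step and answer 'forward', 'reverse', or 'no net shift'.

Q₀ = 27.74 vs Keq = 7224 ⇒ Q<K, forward
Step 1:
                   J          B          L
  init          1.34       7.84      1.086
  Δ           -1.095     0.7298     0.3649
  eq          0.2452       8.57      1.451
  solve Keq expr → x = 0.3649; check Q = 7224
Then change container volume by factor 0.5 (V_new/V_old).
Step 2:
                   J          B          L
  init        0.4905      17.14      2.902
  Δ                0          0          0
  eq          0.4905      17.14      2.902
  solve Keq expr → x = 0; check Q = 7224

Direction: no net shift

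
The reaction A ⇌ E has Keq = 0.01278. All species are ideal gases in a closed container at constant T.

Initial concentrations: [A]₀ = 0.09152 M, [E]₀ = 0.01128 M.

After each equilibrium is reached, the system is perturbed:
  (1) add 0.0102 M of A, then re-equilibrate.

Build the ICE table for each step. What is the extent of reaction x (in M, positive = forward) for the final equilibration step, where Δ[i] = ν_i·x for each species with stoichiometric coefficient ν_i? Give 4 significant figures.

Q₀ = 0.1233 vs Keq = 0.01278 ⇒ Q>K, reverse
Step 1:
                  A         E
  init      0.09152   0.01128
  Δ        0.009983 -0.009983
  eq         0.1015  0.001297
  solve Keq expr → x = -0.009983; check Q = 0.01278
Then add 0.0102 M of A.
Step 2:
                  A         E
  init       0.1117  0.001297
  Δ       -1.2871e-04 1.2871e-04
  eq         0.1116  0.001426
  solve Keq expr → x = 1.2871e-04; check Q = 0.01278

x = 1.2871e-04 M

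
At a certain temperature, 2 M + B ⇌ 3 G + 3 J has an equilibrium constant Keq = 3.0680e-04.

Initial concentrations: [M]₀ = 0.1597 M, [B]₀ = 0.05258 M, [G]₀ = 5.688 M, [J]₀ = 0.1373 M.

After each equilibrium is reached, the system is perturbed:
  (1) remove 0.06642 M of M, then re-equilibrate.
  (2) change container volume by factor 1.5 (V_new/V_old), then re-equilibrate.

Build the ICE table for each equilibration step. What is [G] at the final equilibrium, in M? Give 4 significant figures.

Q₀ = 355.2 vs Keq = 3.0680e-04 ⇒ Q>K, reverse
Step 1:
                   M          B          G          J
  Initial     0.1597    0.05258      5.688     0.1373
  Change     0.09005    0.04503    -0.1351    -0.1351
  Equil       0.2498    0.09761      5.553   0.002218
  solve Keq expr → x = -0.04503; check Q = 3.0680e-04
Then remove 0.06642 M of M.
Step 2:
                   M          B          G          J
  Initial     0.1833    0.09761      5.553   0.002218
  Change  2.7355e-04 1.3677e-04 -4.1032e-04 -4.1032e-04
  Equil       0.1836    0.09774      5.553   0.001808
  solve Keq expr → x = -1.3677e-04; check Q = 3.0680e-04
Then change container volume by factor 1.5 (V_new/V_old).
Step 3:
                   M          B          G          J
  Initial     0.1224    0.06516      3.702   0.001205
  Change  -3.9765e-04 -1.9882e-04 5.9647e-04 5.9647e-04
  Equil        0.122    0.06496      3.702   0.001801
  solve Keq expr → x = 1.9882e-04; check Q = 3.0680e-04

[G]_eq = 3.702 M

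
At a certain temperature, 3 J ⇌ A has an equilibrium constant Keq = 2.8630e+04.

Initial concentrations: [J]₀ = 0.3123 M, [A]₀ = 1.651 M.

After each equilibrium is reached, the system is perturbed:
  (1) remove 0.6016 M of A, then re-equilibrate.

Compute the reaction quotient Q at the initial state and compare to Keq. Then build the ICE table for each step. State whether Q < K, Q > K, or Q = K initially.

Q₀ = 54.2; Q < K (proceeds forward)

Q₀ = 54.2 vs Keq = 2.8630e+04 ⇒ Q<K, forward
Step 1:
                    J           A
  I            0.3123       1.651
  C            -0.273     0.09099
  E           0.03933       1.742
  solve Keq expr → x = 0.09099; check Q = 2.8630e+04
Then remove 0.6016 M of A.
Step 2:
                    J           A
  I           0.03933        1.14
  C         -0.005163    0.001721
  E           0.03417       1.142
  solve Keq expr → x = 0.001721; check Q = 2.8630e+04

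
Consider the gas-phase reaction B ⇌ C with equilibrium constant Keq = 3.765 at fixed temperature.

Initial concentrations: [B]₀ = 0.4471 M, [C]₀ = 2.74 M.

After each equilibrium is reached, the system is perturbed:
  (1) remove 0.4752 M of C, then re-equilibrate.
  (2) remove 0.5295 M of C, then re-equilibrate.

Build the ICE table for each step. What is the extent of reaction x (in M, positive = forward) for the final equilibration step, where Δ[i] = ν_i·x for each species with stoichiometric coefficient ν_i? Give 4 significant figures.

x = 0.1111 M

Q₀ = 6.128 vs Keq = 3.765 ⇒ Q>K, reverse
Step 1:
                   B          C
  init        0.4471       2.74
  Δ           0.2218    -0.2218
  eq          0.6689      2.518
  solve Keq expr → x = -0.2218; check Q = 3.765
Then remove 0.4752 M of C.
Step 2:
                   B          C
  init        0.6689      2.043
  Δ         -0.09973    0.09973
  eq          0.5691      2.143
  solve Keq expr → x = 0.09973; check Q = 3.765
Then remove 0.5295 M of C.
Step 3:
                   B          C
  init        0.5691      1.613
  Δ          -0.1111     0.1111
  eq           0.458      1.724
  solve Keq expr → x = 0.1111; check Q = 3.765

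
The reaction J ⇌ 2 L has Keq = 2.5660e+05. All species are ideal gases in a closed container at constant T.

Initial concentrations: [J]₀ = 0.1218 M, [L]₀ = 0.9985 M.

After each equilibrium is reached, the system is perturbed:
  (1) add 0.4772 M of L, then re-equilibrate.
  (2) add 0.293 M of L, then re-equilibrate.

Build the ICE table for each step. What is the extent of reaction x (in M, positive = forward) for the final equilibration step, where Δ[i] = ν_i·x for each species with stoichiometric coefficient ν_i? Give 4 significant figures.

x = -4.2608e-06 M

Q₀ = 8.186 vs Keq = 2.5660e+05 ⇒ Q<K, forward
Step 1:
                  J         L
  Initial    0.1218    0.9985
  Change    -0.1218    0.2436
  Equil   6.0124e-06     1.242
  solve Keq expr → x = 0.1218; check Q = 2.5660e+05
Then add 0.4772 M of L.
Step 2:
                  J         L
  Initial 6.0124e-06     1.719
  Change  5.5071e-06 -1.1014e-05
  Equil   1.1520e-05     1.719
  solve Keq expr → x = -5.5071e-06; check Q = 2.5660e+05
Then add 0.293 M of L.
Step 3:
                  J         L
  Initial 1.1520e-05     2.012
  Change  4.2608e-06 -8.5215e-06
  Equil   1.5780e-05     2.012
  solve Keq expr → x = -4.2608e-06; check Q = 2.5660e+05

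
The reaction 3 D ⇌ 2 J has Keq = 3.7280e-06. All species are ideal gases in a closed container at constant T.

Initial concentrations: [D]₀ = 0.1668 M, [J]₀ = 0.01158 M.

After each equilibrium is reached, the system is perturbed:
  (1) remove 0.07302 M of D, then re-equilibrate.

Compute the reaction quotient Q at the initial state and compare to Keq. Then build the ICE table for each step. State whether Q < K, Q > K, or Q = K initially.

Q₀ = 0.0289 vs Keq = 3.7280e-06 ⇒ Q>K, reverse
Step 1:
                    D           J
  Initial      0.1668     0.01158
  Change      0.01714    -0.01143
  Equil        0.1839  1.5232e-04
  solve Keq expr → x = -0.005714; check Q = 3.7280e-06
Then remove 0.07302 M of D.
Step 2:
                    D           J
  Initial      0.1109  1.5232e-04
  Change   1.2131e-04 -8.0875e-05
  Equil         0.111  7.1445e-05
  solve Keq expr → x = -4.0437e-05; check Q = 3.7280e-06

Q₀ = 0.0289; Q > K (proceeds reverse)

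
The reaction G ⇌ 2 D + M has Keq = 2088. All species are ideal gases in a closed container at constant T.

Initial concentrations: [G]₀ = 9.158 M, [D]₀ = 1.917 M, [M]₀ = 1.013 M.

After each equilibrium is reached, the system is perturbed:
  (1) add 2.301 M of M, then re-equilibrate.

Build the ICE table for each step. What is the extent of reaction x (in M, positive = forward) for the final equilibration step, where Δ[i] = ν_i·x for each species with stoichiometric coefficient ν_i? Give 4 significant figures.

Q₀ = 0.4065 vs Keq = 2088 ⇒ Q<K, forward
Step 1:
                  G         D         M
  Initial     9.158     1.917     1.013
  Change     -7.844     15.69     7.844
  Equil       1.314      17.6     8.857
  solve Keq expr → x = 7.844; check Q = 2088
Then add 2.301 M of M.
Step 2:
                  G         D         M
  Initial     1.314      17.6     11.16
  Change     0.2258   -0.4516   -0.2258
  Equil        1.54     17.15     10.93
  solve Keq expr → x = -0.2258; check Q = 2088

x = -0.2258 M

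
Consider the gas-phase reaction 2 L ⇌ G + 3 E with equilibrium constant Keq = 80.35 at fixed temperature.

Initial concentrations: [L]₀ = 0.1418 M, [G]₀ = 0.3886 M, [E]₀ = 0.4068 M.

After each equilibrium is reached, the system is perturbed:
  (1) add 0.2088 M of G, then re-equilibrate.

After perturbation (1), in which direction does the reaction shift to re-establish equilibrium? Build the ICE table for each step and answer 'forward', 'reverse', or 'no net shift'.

Direction: reverse

Q₀ = 1.301 vs Keq = 80.35 ⇒ Q<K, forward
Step 1:
                    L           G           E
  Initial      0.1418      0.3886      0.4068
  Change      -0.1097     0.05486      0.1646
  Equil       0.03209      0.4435      0.5714
  solve Keq expr → x = 0.05486; check Q = 80.35
Then add 0.2088 M of G.
Step 2:
                    L           G           E
  Initial     0.03209      0.6523      0.5714
  Change     0.005849   -0.002925   -0.008774
  Equil       0.03793      0.6493      0.5626
  solve Keq expr → x = -0.002925; check Q = 80.35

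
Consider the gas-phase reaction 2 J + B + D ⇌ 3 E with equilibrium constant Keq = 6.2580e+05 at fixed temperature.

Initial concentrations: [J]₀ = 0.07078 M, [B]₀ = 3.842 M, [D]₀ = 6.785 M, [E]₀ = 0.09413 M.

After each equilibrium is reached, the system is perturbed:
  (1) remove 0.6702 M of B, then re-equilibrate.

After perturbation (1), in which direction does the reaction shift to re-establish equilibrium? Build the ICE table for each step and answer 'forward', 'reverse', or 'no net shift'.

Q₀ = 0.006386 vs Keq = 6.2580e+05 ⇒ Q<K, forward
Step 1:
                   J          B          D          E
  I          0.07078      3.842      6.785    0.09413
  C         -0.07076   -0.03538   -0.03538     0.1061
  E       2.2350e-05      3.807       6.75     0.2003
  solve Keq expr → x = 0.03538; check Q = 6.2580e+05
Then remove 0.6702 M of B.
Step 2:
                   J          B          D          E
  I       2.2350e-05      3.136       6.75     0.2003
  C       2.2718e-06 1.1359e-06 1.1359e-06 -3.4077e-06
  E       2.4622e-05      3.136       6.75     0.2003
  solve Keq expr → x = -1.1359e-06; check Q = 6.2580e+05

Direction: reverse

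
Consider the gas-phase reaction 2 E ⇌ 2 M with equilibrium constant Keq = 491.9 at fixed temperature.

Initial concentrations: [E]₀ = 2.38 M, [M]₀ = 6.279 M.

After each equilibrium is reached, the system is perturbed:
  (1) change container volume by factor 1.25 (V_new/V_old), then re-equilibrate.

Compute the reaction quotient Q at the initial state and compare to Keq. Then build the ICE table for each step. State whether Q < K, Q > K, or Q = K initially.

Q₀ = 6.96; Q < K (proceeds forward)

Q₀ = 6.96 vs Keq = 491.9 ⇒ Q<K, forward
Step 1:
                  E         M
  I            2.38     6.279
  C          -2.006     2.006
  E          0.3736     8.285
  solve Keq expr → x = 1.003; check Q = 491.9
Then change container volume by factor 1.25 (V_new/V_old).
Step 2:
                  E         M
  I          0.2989     6.628
  C               0         0
  E          0.2989     6.628
  solve Keq expr → x = 0; check Q = 491.9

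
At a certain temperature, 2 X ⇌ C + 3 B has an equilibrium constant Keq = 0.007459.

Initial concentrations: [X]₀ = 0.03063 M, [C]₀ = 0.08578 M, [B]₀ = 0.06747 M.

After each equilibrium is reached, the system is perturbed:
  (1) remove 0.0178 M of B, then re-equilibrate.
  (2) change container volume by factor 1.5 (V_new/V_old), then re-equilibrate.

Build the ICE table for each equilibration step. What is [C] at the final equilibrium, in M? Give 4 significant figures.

[C]_eq = 0.05802 M

Q₀ = 0.02808 vs Keq = 0.007459 ⇒ Q>K, reverse
Step 1:
                   X          C          B
  init       0.03063    0.08578    0.06747
  Δ         0.009619  -0.004809   -0.01443
  eq         0.04025    0.08097    0.05304
  solve Keq expr → x = -0.004809; check Q = 0.007459
Then remove 0.0178 M of B.
Step 2:
                   X          C          B
  init       0.04025    0.08097    0.03524
  Δ         -0.00712    0.00356    0.01068
  eq         0.03313    0.08453    0.04592
  solve Keq expr → x = 0.00356; check Q = 0.007459
Then change container volume by factor 1.5 (V_new/V_old).
Step 3:
                   X          C          B
  init       0.02209    0.05635    0.03061
  Δ        -0.003336   0.001668   0.005005
  eq         0.01875    0.05802    0.03562
  solve Keq expr → x = 0.001668; check Q = 0.007459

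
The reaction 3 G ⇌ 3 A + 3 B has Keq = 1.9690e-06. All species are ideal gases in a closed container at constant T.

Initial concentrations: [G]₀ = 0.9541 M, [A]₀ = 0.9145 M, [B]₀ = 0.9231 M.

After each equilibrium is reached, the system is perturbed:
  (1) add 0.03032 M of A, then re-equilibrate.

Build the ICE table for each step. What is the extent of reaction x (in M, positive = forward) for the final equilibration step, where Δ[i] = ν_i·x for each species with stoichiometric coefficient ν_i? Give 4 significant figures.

x = -0.00474 M

Q₀ = 0.6927 vs Keq = 1.9690e-06 ⇒ Q>K, reverse
Step 1:
                   G          A          B
  init        0.9541     0.9145     0.9231
  Δ           0.7717    -0.7717    -0.7717
  eq           1.726     0.1428     0.1514
  solve Keq expr → x = -0.2572; check Q = 1.9690e-06
Then add 0.03032 M of A.
Step 2:
                   G          A          B
  init         1.726     0.1732     0.1514
  Δ          0.01422   -0.01422   -0.01422
  eq            1.74     0.1589     0.1372
  solve Keq expr → x = -0.00474; check Q = 1.9690e-06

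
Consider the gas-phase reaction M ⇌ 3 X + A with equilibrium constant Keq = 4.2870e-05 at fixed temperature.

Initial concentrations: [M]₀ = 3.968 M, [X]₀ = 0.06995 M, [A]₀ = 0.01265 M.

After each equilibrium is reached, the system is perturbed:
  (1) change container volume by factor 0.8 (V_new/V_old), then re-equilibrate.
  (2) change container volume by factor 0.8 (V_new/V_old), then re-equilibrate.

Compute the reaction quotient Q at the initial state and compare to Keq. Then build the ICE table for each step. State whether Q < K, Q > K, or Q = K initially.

Q₀ = 1.0911e-06; Q < K (proceeds forward)

Q₀ = 1.0911e-06 vs Keq = 4.2870e-05 ⇒ Q<K, forward
Step 1:
                   M          X          A
  I            3.968    0.06995    0.01265
  C         -0.02959    0.08876    0.02959
  E            3.938     0.1587    0.04224
  solve Keq expr → x = 0.02959; check Q = 4.2870e-05
Then change container volume by factor 0.8 (V_new/V_old).
Step 2:
                   M          X          A
  I            4.923     0.1984    0.05279
  C         0.009551   -0.02865  -0.009551
  E            4.933     0.1697    0.04324
  solve Keq expr → x = -0.009551; check Q = 4.2870e-05
Then change container volume by factor 0.8 (V_new/V_old).
Step 3:
                   M          X          A
  I            6.166     0.2122    0.05406
  C          0.01008   -0.03024   -0.01008
  E            6.176     0.1819    0.04397
  solve Keq expr → x = -0.01008; check Q = 4.2870e-05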